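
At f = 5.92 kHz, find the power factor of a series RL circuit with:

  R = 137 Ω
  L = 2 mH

Step 1 — Angular frequency: ω = 2π·f = 2π·5920 = 3.72e+04 rad/s.
Step 2 — Component impedances:
  R: Z = R = 137 Ω
  L: Z = jωL = j·3.72e+04·0.002 = 0 + j74.39 Ω
Step 3 — Series combination: Z_total = R + L = 137 + j74.39 Ω = 155.9∠28.5° Ω.
Step 4 — Power factor: PF = cos(φ) = Re(Z)/|Z| = 137/155.9 = 0.8788.
Step 5 — Type: Im(Z) = 74.39 ⇒ lagging (phase φ = 28.5°).

PF = 0.8788 (lagging, φ = 28.5°)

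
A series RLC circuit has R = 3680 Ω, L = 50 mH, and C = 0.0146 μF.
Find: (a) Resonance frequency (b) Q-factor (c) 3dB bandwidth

Step 1 — Resonance condition Im(Z)=0 gives ω₀ = 1/√(LC).
Step 2 — ω₀ = 1/√(0.05·1.46e-08) = 3.701e+04 rad/s.
Step 3 — f₀ = ω₀/(2π) = 5891 Hz.
Step 4 — Series Q: Q = ω₀L/R = 3.701e+04·0.05/3680 = 0.5029.
Step 5 — 3dB bandwidth: Δω = ω₀/Q = 7.36e+04 rad/s; BW = Δω/(2π) = 1.171e+04 Hz.

(a) f₀ = 5891 Hz  (b) Q = 0.5029  (c) BW = 1.171e+04 Hz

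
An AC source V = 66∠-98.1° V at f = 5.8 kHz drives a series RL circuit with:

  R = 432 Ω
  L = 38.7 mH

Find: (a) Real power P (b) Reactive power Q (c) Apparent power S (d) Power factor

Step 1 — Angular frequency: ω = 2π·f = 2π·5800 = 3.644e+04 rad/s.
Step 2 — Component impedances:
  R: Z = R = 432 Ω
  L: Z = jωL = j·3.644e+04·0.0387 = 0 + j1410 Ω
Step 3 — Series combination: Z_total = R + L = 432 + j1410 Ω = 1475∠73.0° Ω.
Step 4 — Source phasor: V = 66∠-98.1° V = -9.299 - j65.34 V.
Step 5 — Current: I = V / Z = -0.0442 - j0.006946 A = 0.04475∠-171.1° A.
Step 6 — Complex power: S = V·I* = 0.8649 + j2.824 VA.
Step 7 — Real power: P = Re(S) = 0.8649 W.
Step 8 — Reactive power: Q = Im(S) = 2.824 VAR.
Step 9 — Apparent power: |S| = 2.953 VA.
Step 10 — Power factor: PF = P/|S| = 0.2929 (lagging).

(a) P = 0.8649 W  (b) Q = 2.824 VAR  (c) S = 2.953 VA  (d) PF = 0.2929 (lagging)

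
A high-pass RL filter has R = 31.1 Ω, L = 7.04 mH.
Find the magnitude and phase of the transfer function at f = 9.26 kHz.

Step 1 — Angular frequency: ω = 2π·9260 = 5.818e+04 rad/s.
Step 2 — Transfer function: H(jω) = jωL/(R + jωL).
Step 3 — Numerator jωL = j·409.6; denominator R + jωL = 31.1 + j409.6.
Step 4 — H = 0.9943 + j0.07549.
Step 5 — Magnitude: |H| = 0.9971 (-0.0 dB); phase: φ = 4.3°.

|H| = 0.9971 (-0.0 dB), φ = 4.3°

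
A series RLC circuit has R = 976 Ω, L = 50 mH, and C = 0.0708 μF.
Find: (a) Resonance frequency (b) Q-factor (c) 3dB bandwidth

Step 1 — Resonance: ω₀ = 1/√(LC) = 1/√(0.05·7.08e-08) = 1.681e+04 rad/s.
Step 2 — f₀ = ω₀/(2π) = 2675 Hz.
Step 3 — Series Q: Q = ω₀L/R = 1.681e+04·0.05/976 = 0.861.
Step 4 — Bandwidth: Δω = ω₀/Q = 1.952e+04 rad/s; BW = Δω/(2π) = 3107 Hz.

(a) f₀ = 2675 Hz  (b) Q = 0.861  (c) BW = 3107 Hz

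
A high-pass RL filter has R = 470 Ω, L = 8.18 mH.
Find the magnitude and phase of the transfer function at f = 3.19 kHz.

Step 1 — Angular frequency: ω = 2π·3190 = 2.004e+04 rad/s.
Step 2 — Transfer function: H(jω) = jωL/(R + jωL).
Step 3 — Numerator jωL = j·164; denominator R + jωL = 470 + j164.
Step 4 — H = 0.1085 + j0.311.
Step 5 — Magnitude: |H| = 0.3294 (-9.6 dB); phase: φ = 70.8°.

|H| = 0.3294 (-9.6 dB), φ = 70.8°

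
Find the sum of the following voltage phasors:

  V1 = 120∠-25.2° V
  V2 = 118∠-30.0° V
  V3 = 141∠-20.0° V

Step 1 — Convert each phasor to rectangular form:
  V1 = 120·(cos(-25.2°) + j·sin(-25.2°)) = 108.6 - j51.09 V
  V2 = 118·(cos(-30.0°) + j·sin(-30.0°)) = 102.2 - j59 V
  V3 = 141·(cos(-20.0°) + j·sin(-20.0°)) = 132.5 - j48.22 V
Step 2 — Sum components: V_total = 343.3 - j158.3 V.
Step 3 — Convert to polar: |V_total| = 378 V, ∠V_total = -24.8°.

V_total = 378∠-24.8° V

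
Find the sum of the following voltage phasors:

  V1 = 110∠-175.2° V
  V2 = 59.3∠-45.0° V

Step 1 — Convert each phasor to rectangular form:
  V1 = 110·(cos(-175.2°) + j·sin(-175.2°)) = -109.6 - j9.205 V
  V2 = 59.3·(cos(-45.0°) + j·sin(-45.0°)) = 41.93 - j41.93 V
Step 2 — Sum components: V_total = -67.68 - j51.14 V.
Step 3 — Convert to polar: |V_total| = 84.83 V, ∠V_total = -142.9°.

V_total = 84.83∠-142.9° V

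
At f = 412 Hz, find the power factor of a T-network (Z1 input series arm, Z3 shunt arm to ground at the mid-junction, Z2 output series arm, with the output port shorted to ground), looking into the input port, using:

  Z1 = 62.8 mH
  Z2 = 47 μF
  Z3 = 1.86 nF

Step 1 — Angular frequency: ω = 2π·f = 2π·412 = 2589 rad/s.
Step 2 — Component impedances:
  Z1: Z = jωL = j·2589·0.0628 = 0 + j162.6 Ω
  Z2: Z = 1/(jωC) = -j/(ω·C) = 0 - j8.219 Ω
  Z3: Z = 1/(jωC) = -j/(ω·C) = 0 - j2.077e+05 Ω
Step 3 — With the output port shorted to ground, the output series arm Z2 runs from the junction to ground; the shunt arm Z3 also runs from the junction to ground. They appear in parallel: Z3 || Z2 = 0 - j8.219 Ω.
Step 4 — Series with input arm Z1: Z_in = Z1 + (Z3 || Z2) = 0 + j154.3 Ω = 154.3∠90.0° Ω.
Step 5 — Power factor: PF = cos(φ) = Re(Z)/|Z| = 0/154.3 = 0.
Step 6 — Type: Im(Z) = 154.3 ⇒ lagging (phase φ = 90.0°).

PF = 0 (lagging, φ = 90.0°)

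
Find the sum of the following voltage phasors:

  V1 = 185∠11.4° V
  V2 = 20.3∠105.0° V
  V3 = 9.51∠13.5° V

Step 1 — Convert each phasor to rectangular form:
  V1 = 185·(cos(11.4°) + j·sin(11.4°)) = 181.4 + j36.57 V
  V2 = 20.3·(cos(105.0°) + j·sin(105.0°)) = -5.254 + j19.61 V
  V3 = 9.51·(cos(13.5°) + j·sin(13.5°)) = 9.247 + j2.22 V
Step 2 — Sum components: V_total = 185.3 + j58.39 V.
Step 3 — Convert to polar: |V_total| = 194.3 V, ∠V_total = 17.5°.

V_total = 194.3∠17.5° V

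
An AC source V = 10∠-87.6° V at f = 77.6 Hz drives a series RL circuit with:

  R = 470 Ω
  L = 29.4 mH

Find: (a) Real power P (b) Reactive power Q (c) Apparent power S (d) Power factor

Step 1 — Angular frequency: ω = 2π·f = 2π·77.6 = 487.6 rad/s.
Step 2 — Component impedances:
  R: Z = R = 470 Ω
  L: Z = jωL = j·487.6·0.0294 = 0 + j14.33 Ω
Step 3 — Series combination: Z_total = R + L = 470 + j14.33 Ω = 470.2∠1.7° Ω.
Step 4 — Source phasor: V = 10∠-87.6° V = 0.4188 - j9.991 V.
Step 5 — Current: I = V / Z = 0.0002424 - j0.02127 A = 0.02127∠-89.3° A.
Step 6 — Complex power: S = V·I* = 0.2126 + j0.006483 VA.
Step 7 — Real power: P = Re(S) = 0.2126 W.
Step 8 — Reactive power: Q = Im(S) = 0.006483 VAR.
Step 9 — Apparent power: |S| = 0.2127 VA.
Step 10 — Power factor: PF = P/|S| = 0.9995 (lagging).

(a) P = 0.2126 W  (b) Q = 0.006483 VAR  (c) S = 0.2127 VA  (d) PF = 0.9995 (lagging)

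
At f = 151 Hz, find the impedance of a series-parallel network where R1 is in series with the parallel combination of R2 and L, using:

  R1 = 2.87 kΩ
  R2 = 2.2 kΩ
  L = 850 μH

Step 1 — Angular frequency: ω = 2π·f = 2π·151 = 948.8 rad/s.
Step 2 — Component impedances:
  R1: Z = R = 2870 Ω
  R2: Z = R = 2200 Ω
  L: Z = jωL = j·948.8·0.00085 = 0 + j0.8064 Ω
Step 3 — Parallel branch: R2 || L = 1/(1/R2 + 1/L) = 0.0002956 + j0.8064 Ω.
Step 4 — Series with R1: Z_total = R1 + (R2 || L) = 2870 + j0.8064 Ω = 2870∠0.0° Ω.

Z = 2870 + j0.8064 Ω = 2870∠0.0° Ω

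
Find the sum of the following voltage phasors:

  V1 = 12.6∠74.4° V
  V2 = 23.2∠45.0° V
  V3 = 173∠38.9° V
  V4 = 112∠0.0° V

Step 1 — Convert each phasor to rectangular form:
  V1 = 12.6·(cos(74.4°) + j·sin(74.4°)) = 3.388 + j12.14 V
  V2 = 23.2·(cos(45.0°) + j·sin(45.0°)) = 16.4 + j16.4 V
  V3 = 173·(cos(38.9°) + j·sin(38.9°)) = 134.6 + j108.6 V
  V4 = 112·(cos(0.0°) + j·sin(0.0°)) = 112 V
Step 2 — Sum components: V_total = 266.4 + j137.2 V.
Step 3 — Convert to polar: |V_total| = 299.7 V, ∠V_total = 27.2°.

V_total = 299.7∠27.2° V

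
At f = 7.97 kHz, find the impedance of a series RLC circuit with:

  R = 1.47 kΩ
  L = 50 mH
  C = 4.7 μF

Step 1 — Angular frequency: ω = 2π·f = 2π·7970 = 5.008e+04 rad/s.
Step 2 — Component impedances:
  R: Z = R = 1470 Ω
  L: Z = jωL = j·5.008e+04·0.05 = 0 + j2504 Ω
  C: Z = 1/(jωC) = -j/(ω·C) = 0 - j4.249 Ω
Step 3 — Series combination: Z_total = R + L + C = 1470 + j2500 Ω = 2900∠59.5° Ω.

Z = 1470 + j2500 Ω = 2900∠59.5° Ω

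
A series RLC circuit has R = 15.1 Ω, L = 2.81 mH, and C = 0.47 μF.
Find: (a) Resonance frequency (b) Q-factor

Step 1 — Resonance condition Im(Z)=0 gives ω₀ = 1/√(LC).
Step 2 — ω₀ = 1/√(0.00281·4.7e-07) = 2.752e+04 rad/s.
Step 3 — f₀ = ω₀/(2π) = 4379 Hz.
Step 4 — Series Q: Q = ω₀L/R = 2.752e+04·0.00281/15.1 = 5.121.

(a) f₀ = 4379 Hz  (b) Q = 5.121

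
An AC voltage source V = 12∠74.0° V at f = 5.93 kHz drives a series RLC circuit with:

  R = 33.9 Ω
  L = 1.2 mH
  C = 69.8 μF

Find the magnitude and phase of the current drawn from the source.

Step 1 — Angular frequency: ω = 2π·f = 2π·5930 = 3.726e+04 rad/s.
Step 2 — Component impedances:
  R: Z = R = 33.9 Ω
  L: Z = jωL = j·3.726e+04·0.0012 = 0 + j44.71 Ω
  C: Z = 1/(jωC) = -j/(ω·C) = 0 - j0.3845 Ω
Step 3 — Series combination: Z_total = R + L + C = 33.9 + j44.33 Ω = 55.8∠52.6° Ω.
Step 4 — Source phasor: V = 12∠74.0° V = 3.308 + j11.54 V.
Step 5 — Ohm's law: I = V / Z_total = (3.308 + j11.54) / (33.9 + j44.33) = 0.2002 + j0.07849 A.
Step 6 — Convert to polar: |I| = 0.215 A, ∠I = 21.4°.

I = 0.215∠21.4° A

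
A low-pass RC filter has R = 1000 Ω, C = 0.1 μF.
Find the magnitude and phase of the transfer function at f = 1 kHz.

Step 1 — Angular frequency: ω = 2π·1000 = 6283 rad/s.
Step 2 — Transfer function: H(jω) = 1/(1 + jωRC).
Step 3 — Denominator: 1 + jωRC = 1 + j·6283·1000·1e-07 = 1 + j0.6283.
Step 4 — H = 0.717 - j0.4505.
Step 5 — Magnitude: |H| = 0.8467 (-1.4 dB); phase: φ = -32.1°.

|H| = 0.8467 (-1.4 dB), φ = -32.1°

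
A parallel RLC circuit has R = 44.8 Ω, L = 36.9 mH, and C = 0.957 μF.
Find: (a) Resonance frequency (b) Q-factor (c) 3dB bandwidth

Step 1 — Resonance: ω₀ = 1/√(LC) = 1/√(0.0369·9.57e-07) = 5321 rad/s.
Step 2 — f₀ = ω₀/(2π) = 846.9 Hz.
Step 3 — Parallel Q: Q = R/(ω₀L) = 44.8/(5321·0.0369) = 0.2282.
Step 4 — Bandwidth: Δω = ω₀/Q = 2.332e+04 rad/s; BW = Δω/(2π) = 3712 Hz.

(a) f₀ = 846.9 Hz  (b) Q = 0.2282  (c) BW = 3712 Hz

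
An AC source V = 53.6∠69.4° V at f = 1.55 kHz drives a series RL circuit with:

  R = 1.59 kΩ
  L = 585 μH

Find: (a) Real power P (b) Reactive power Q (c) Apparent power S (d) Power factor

Step 1 — Angular frequency: ω = 2π·f = 2π·1550 = 9739 rad/s.
Step 2 — Component impedances:
  R: Z = R = 1590 Ω
  L: Z = jωL = j·9739·0.000585 = 0 + j5.697 Ω
Step 3 — Series combination: Z_total = R + L = 1590 + j5.697 Ω = 1590∠0.2° Ω.
Step 4 — Source phasor: V = 53.6∠69.4° V = 18.86 + j50.17 V.
Step 5 — Current: I = V / Z = 0.01197 + j0.03151 A = 0.03371∠69.2° A.
Step 6 — Complex power: S = V·I* = 1.807 + j0.006474 VA.
Step 7 — Real power: P = Re(S) = 1.807 W.
Step 8 — Reactive power: Q = Im(S) = 0.006474 VAR.
Step 9 — Apparent power: |S| = 1.807 VA.
Step 10 — Power factor: PF = P/|S| = 1 (lagging).

(a) P = 1.807 W  (b) Q = 0.006474 VAR  (c) S = 1.807 VA  (d) PF = 1 (lagging)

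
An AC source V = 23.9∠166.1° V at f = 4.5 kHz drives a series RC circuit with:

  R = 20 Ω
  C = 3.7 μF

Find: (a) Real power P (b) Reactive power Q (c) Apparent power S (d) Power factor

Step 1 — Angular frequency: ω = 2π·f = 2π·4500 = 2.827e+04 rad/s.
Step 2 — Component impedances:
  R: Z = R = 20 Ω
  C: Z = 1/(jωC) = -j/(ω·C) = 0 - j9.559 Ω
Step 3 — Series combination: Z_total = R + C = 20 - j9.559 Ω = 22.17∠-25.5° Ω.
Step 4 — Source phasor: V = 23.9∠166.1° V = -23.2 + j5.741 V.
Step 5 — Current: I = V / Z = -1.056 - j0.2176 A = 1.078∠-168.4° A.
Step 6 — Complex power: S = V·I* = 23.25 - j11.11 VA.
Step 7 — Real power: P = Re(S) = 23.25 W.
Step 8 — Reactive power: Q = Im(S) = -11.11 VAR.
Step 9 — Apparent power: |S| = 25.77 VA.
Step 10 — Power factor: PF = P/|S| = 0.9022 (leading).

(a) P = 23.25 W  (b) Q = -11.11 VAR  (c) S = 25.77 VA  (d) PF = 0.9022 (leading)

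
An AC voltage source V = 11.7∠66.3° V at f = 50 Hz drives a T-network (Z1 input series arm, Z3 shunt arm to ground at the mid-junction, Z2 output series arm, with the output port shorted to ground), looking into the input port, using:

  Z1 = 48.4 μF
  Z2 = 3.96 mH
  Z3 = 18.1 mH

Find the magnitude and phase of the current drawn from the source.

Step 1 — Angular frequency: ω = 2π·f = 2π·50 = 314.2 rad/s.
Step 2 — Component impedances:
  Z1: Z = 1/(jωC) = -j/(ω·C) = 0 - j65.77 Ω
  Z2: Z = jωL = j·314.2·0.00396 = 0 + j1.244 Ω
  Z3: Z = jωL = j·314.2·0.0181 = 0 + j5.686 Ω
Step 3 — With the output port shorted to ground, the output series arm Z2 runs from the junction to ground; the shunt arm Z3 also runs from the junction to ground. They appear in parallel: Z3 || Z2 = 0 + j1.021 Ω.
Step 4 — Series with input arm Z1: Z_in = Z1 + (Z3 || Z2) = 0 - j64.75 Ω = 64.75∠-90.0° Ω.
Step 5 — Source phasor: V = 11.7∠66.3° V = 4.703 + j10.71 V.
Step 6 — Ohm's law: I = V / Z_total = (4.703 + j10.71) / (0 - j64.75) = -0.1655 + j0.07263 A.
Step 7 — Convert to polar: |I| = 0.1807 A, ∠I = 156.3°.

I = 0.1807∠156.3° A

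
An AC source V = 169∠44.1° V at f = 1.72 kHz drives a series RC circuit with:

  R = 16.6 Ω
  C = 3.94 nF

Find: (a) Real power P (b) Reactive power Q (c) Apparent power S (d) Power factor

Step 1 — Angular frequency: ω = 2π·f = 2π·1720 = 1.081e+04 rad/s.
Step 2 — Component impedances:
  R: Z = R = 16.6 Ω
  C: Z = 1/(jωC) = -j/(ω·C) = 0 - j2.349e+04 Ω
Step 3 — Series combination: Z_total = R + C = 16.6 - j2.349e+04 Ω = 2.349e+04∠-90.0° Ω.
Step 4 — Source phasor: V = 169∠44.1° V = 121.4 + j117.6 V.
Step 5 — Current: I = V / Z = -0.005004 + j0.005171 A = 0.007196∠134.1° A.
Step 6 — Complex power: S = V·I* = 0.0008596 - j1.216 VA.
Step 7 — Real power: P = Re(S) = 0.0008596 W.
Step 8 — Reactive power: Q = Im(S) = -1.216 VAR.
Step 9 — Apparent power: |S| = 1.216 VA.
Step 10 — Power factor: PF = P/|S| = 0.0007068 (leading).

(a) P = 0.0008596 W  (b) Q = -1.216 VAR  (c) S = 1.216 VA  (d) PF = 0.0007068 (leading)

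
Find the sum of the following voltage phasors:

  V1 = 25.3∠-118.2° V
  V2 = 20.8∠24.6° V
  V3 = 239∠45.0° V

Step 1 — Convert each phasor to rectangular form:
  V1 = 25.3·(cos(-118.2°) + j·sin(-118.2°)) = -11.96 - j22.3 V
  V2 = 20.8·(cos(24.6°) + j·sin(24.6°)) = 18.91 + j8.659 V
  V3 = 239·(cos(45.0°) + j·sin(45.0°)) = 169 + j169 V
Step 2 — Sum components: V_total = 176 + j155.4 V.
Step 3 — Convert to polar: |V_total| = 234.7 V, ∠V_total = 41.4°.

V_total = 234.7∠41.4° V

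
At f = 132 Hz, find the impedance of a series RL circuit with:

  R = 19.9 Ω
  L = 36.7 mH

Step 1 — Angular frequency: ω = 2π·f = 2π·132 = 829.4 rad/s.
Step 2 — Component impedances:
  R: Z = R = 19.9 Ω
  L: Z = jωL = j·829.4·0.0367 = 0 + j30.44 Ω
Step 3 — Series combination: Z_total = R + L = 19.9 + j30.44 Ω = 36.37∠56.8° Ω.

Z = 19.9 + j30.44 Ω = 36.37∠56.8° Ω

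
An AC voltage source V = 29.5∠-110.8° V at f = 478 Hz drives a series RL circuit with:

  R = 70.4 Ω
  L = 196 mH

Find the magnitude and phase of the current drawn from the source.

Step 1 — Angular frequency: ω = 2π·f = 2π·478 = 3003 rad/s.
Step 2 — Component impedances:
  R: Z = R = 70.4 Ω
  L: Z = jωL = j·3003·0.196 = 0 + j588.7 Ω
Step 3 — Series combination: Z_total = R + L = 70.4 + j588.7 Ω = 592.9∠83.2° Ω.
Step 4 — Source phasor: V = 29.5∠-110.8° V = -10.48 - j27.58 V.
Step 5 — Ohm's law: I = V / Z_total = (-10.48 - j27.58) / (70.4 + j588.7) = -0.04829 + j0.01202 A.
Step 6 — Convert to polar: |I| = 0.04976 A, ∠I = 166.0°.

I = 0.04976∠166.0° A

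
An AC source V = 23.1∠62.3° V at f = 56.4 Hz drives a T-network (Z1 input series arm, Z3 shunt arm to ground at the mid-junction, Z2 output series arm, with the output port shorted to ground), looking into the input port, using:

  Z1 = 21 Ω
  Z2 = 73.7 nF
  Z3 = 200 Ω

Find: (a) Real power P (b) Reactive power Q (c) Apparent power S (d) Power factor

Step 1 — Angular frequency: ω = 2π·f = 2π·56.4 = 354.4 rad/s.
Step 2 — Component impedances:
  Z1: Z = R = 21 Ω
  Z2: Z = 1/(jωC) = -j/(ω·C) = 0 - j3.829e+04 Ω
  Z3: Z = R = 200 Ω
Step 3 — With the output port shorted to ground, the output series arm Z2 runs from the junction to ground; the shunt arm Z3 also runs from the junction to ground. They appear in parallel: Z3 || Z2 = 200 - j1.045 Ω.
Step 4 — Series with input arm Z1: Z_in = Z1 + (Z3 || Z2) = 221 - j1.045 Ω = 221∠-0.3° Ω.
Step 5 — Source phasor: V = 23.1∠62.3° V = 10.74 + j20.45 V.
Step 6 — Current: I = V / Z = 0.04815 + j0.09278 A = 0.1045∠62.6° A.
Step 7 — Complex power: S = V·I* = 2.415 - j0.01141 VA.
Step 8 — Real power: P = Re(S) = 2.415 W.
Step 9 — Reactive power: Q = Im(S) = -0.01141 VAR.
Step 10 — Apparent power: |S| = 2.415 VA.
Step 11 — Power factor: PF = P/|S| = 1 (leading).

(a) P = 2.415 W  (b) Q = -0.01141 VAR  (c) S = 2.415 VA  (d) PF = 1 (leading)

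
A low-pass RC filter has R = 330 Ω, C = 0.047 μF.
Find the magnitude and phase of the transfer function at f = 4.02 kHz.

Step 1 — Angular frequency: ω = 2π·4020 = 2.526e+04 rad/s.
Step 2 — Transfer function: H(jω) = 1/(1 + jωRC).
Step 3 — Denominator: 1 + jωRC = 1 + j·2.526e+04·330·4.7e-08 = 1 + j0.3918.
Step 4 — H = 0.8669 - j0.3396.
Step 5 — Magnitude: |H| = 0.9311 (-0.6 dB); phase: φ = -21.4°.

|H| = 0.9311 (-0.6 dB), φ = -21.4°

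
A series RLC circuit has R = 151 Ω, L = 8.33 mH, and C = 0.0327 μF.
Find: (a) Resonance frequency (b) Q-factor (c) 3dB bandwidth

Step 1 — Resonance: ω₀ = 1/√(LC) = 1/√(0.00833·3.27e-08) = 6.059e+04 rad/s.
Step 2 — f₀ = ω₀/(2π) = 9643 Hz.
Step 3 — Series Q: Q = ω₀L/R = 6.059e+04·0.00833/151 = 3.343.
Step 4 — Bandwidth: Δω = ω₀/Q = 1.813e+04 rad/s; BW = Δω/(2π) = 2885 Hz.

(a) f₀ = 9643 Hz  (b) Q = 3.343  (c) BW = 2885 Hz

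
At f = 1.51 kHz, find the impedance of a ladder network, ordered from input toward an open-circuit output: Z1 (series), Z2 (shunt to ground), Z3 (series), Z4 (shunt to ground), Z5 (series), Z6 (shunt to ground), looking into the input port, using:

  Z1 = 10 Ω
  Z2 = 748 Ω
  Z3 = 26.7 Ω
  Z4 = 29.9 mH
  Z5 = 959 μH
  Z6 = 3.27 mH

Step 1 — Angular frequency: ω = 2π·f = 2π·1510 = 9488 rad/s.
Step 2 — Component impedances:
  Z1: Z = R = 10 Ω
  Z2: Z = R = 748 Ω
  Z3: Z = R = 26.7 Ω
  Z4: Z = jωL = j·9488·0.0299 = 0 + j283.7 Ω
  Z5: Z = jωL = j·9488·0.000959 = 0 + j9.099 Ω
  Z6: Z = jωL = j·9488·0.00327 = 0 + j31.02 Ω
Step 3 — Ladder network (open output): work backward from the far end, alternating series and parallel combinations. Z_in = 37.26 + j32.7 Ω = 49.58∠41.3° Ω.

Z = 37.26 + j32.7 Ω = 49.58∠41.3° Ω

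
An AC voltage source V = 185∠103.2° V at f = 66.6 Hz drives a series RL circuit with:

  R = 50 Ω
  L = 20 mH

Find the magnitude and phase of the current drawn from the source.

Step 1 — Angular frequency: ω = 2π·f = 2π·66.6 = 418.5 rad/s.
Step 2 — Component impedances:
  R: Z = R = 50 Ω
  L: Z = jωL = j·418.5·0.02 = 0 + j8.369 Ω
Step 3 — Series combination: Z_total = R + L = 50 + j8.369 Ω = 50.7∠9.5° Ω.
Step 4 — Source phasor: V = 185∠103.2° V = -42.24 + j180.1 V.
Step 5 — Ohm's law: I = V / Z_total = (-42.24 + j180.1) / (50 + j8.369) = -0.2353 + j3.642 A.
Step 6 — Convert to polar: |I| = 3.649 A, ∠I = 93.7°.

I = 3.649∠93.7° A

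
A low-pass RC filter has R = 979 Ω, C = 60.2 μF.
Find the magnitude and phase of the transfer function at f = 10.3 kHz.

Step 1 — Angular frequency: ω = 2π·1.03e+04 = 6.472e+04 rad/s.
Step 2 — Transfer function: H(jω) = 1/(1 + jωRC).
Step 3 — Denominator: 1 + jωRC = 1 + j·6.472e+04·979·6.02e-05 = 1 + j3814.
Step 4 — H = 6.874e-08 - j0.0002622.
Step 5 — Magnitude: |H| = 0.0002622 (-71.6 dB); phase: φ = -90.0°.

|H| = 0.0002622 (-71.6 dB), φ = -90.0°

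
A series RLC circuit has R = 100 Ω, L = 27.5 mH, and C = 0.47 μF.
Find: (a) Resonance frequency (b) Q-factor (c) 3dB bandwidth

Step 1 — Resonance: ω₀ = 1/√(LC) = 1/√(0.0275·4.7e-07) = 8796 rad/s.
Step 2 — f₀ = ω₀/(2π) = 1400 Hz.
Step 3 — Series Q: Q = ω₀L/R = 8796·0.0275/100 = 2.419.
Step 4 — Bandwidth: Δω = ω₀/Q = 3636 rad/s; BW = Δω/(2π) = 578.7 Hz.

(a) f₀ = 1400 Hz  (b) Q = 2.419  (c) BW = 578.7 Hz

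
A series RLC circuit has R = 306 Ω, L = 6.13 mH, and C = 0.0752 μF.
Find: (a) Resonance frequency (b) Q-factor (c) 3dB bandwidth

Step 1 — Resonance: ω₀ = 1/√(LC) = 1/√(0.00613·7.52e-08) = 4.658e+04 rad/s.
Step 2 — f₀ = ω₀/(2π) = 7413 Hz.
Step 3 — Series Q: Q = ω₀L/R = 4.658e+04·0.00613/306 = 0.933.
Step 4 — Bandwidth: Δω = ω₀/Q = 4.992e+04 rad/s; BW = Δω/(2π) = 7945 Hz.

(a) f₀ = 7413 Hz  (b) Q = 0.933  (c) BW = 7945 Hz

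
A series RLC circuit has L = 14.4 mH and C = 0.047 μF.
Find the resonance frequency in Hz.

Step 1 — Resonance condition Im(Z)=0 gives ω₀ = 1/√(LC).
Step 2 — ω₀ = 1/√(0.0144·4.7e-08) = 3.844e+04 rad/s.
Step 3 — f₀ = ω₀/(2π) = 6118 Hz.

f₀ = 6118 Hz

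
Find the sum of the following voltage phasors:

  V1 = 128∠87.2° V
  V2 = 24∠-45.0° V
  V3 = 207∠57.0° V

Step 1 — Convert each phasor to rectangular form:
  V1 = 128·(cos(87.2°) + j·sin(87.2°)) = 6.253 + j127.8 V
  V2 = 24·(cos(-45.0°) + j·sin(-45.0°)) = 16.97 - j16.97 V
  V3 = 207·(cos(57.0°) + j·sin(57.0°)) = 112.7 + j173.6 V
Step 2 — Sum components: V_total = 136 + j284.5 V.
Step 3 — Convert to polar: |V_total| = 315.3 V, ∠V_total = 64.5°.

V_total = 315.3∠64.5° V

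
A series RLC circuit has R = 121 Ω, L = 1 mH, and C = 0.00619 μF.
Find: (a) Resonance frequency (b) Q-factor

Step 1 — Resonance condition Im(Z)=0 gives ω₀ = 1/√(LC).
Step 2 — ω₀ = 1/√(0.001·6.19e-09) = 4.019e+05 rad/s.
Step 3 — f₀ = ω₀/(2π) = 6.397e+04 Hz.
Step 4 — Series Q: Q = ω₀L/R = 4.019e+05·0.001/121 = 3.322.

(a) f₀ = 6.397e+04 Hz  (b) Q = 3.322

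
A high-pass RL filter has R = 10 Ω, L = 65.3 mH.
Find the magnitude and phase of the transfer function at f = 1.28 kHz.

Step 1 — Angular frequency: ω = 2π·1280 = 8042 rad/s.
Step 2 — Transfer function: H(jω) = jωL/(R + jωL).
Step 3 — Numerator jωL = j·525.2; denominator R + jωL = 10 + j525.2.
Step 4 — H = 0.9996 + j0.01903.
Step 5 — Magnitude: |H| = 0.9998 (-0.0 dB); phase: φ = 1.1°.

|H| = 0.9998 (-0.0 dB), φ = 1.1°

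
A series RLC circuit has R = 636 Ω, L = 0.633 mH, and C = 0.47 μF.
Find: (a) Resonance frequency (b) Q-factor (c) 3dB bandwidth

Step 1 — Resonance condition Im(Z)=0 gives ω₀ = 1/√(LC).
Step 2 — ω₀ = 1/√(0.000633·4.7e-07) = 5.798e+04 rad/s.
Step 3 — f₀ = ω₀/(2π) = 9227 Hz.
Step 4 — Series Q: Q = ω₀L/R = 5.798e+04·0.000633/636 = 0.0577.
Step 5 — 3dB bandwidth: Δω = ω₀/Q = 1.005e+06 rad/s; BW = Δω/(2π) = 1.599e+05 Hz.

(a) f₀ = 9227 Hz  (b) Q = 0.0577  (c) BW = 1.599e+05 Hz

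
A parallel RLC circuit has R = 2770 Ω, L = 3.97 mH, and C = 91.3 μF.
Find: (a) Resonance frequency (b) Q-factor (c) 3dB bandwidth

Step 1 — Resonance: ω₀ = 1/√(LC) = 1/√(0.00397·9.13e-05) = 1661 rad/s.
Step 2 — f₀ = ω₀/(2π) = 264.4 Hz.
Step 3 — Parallel Q: Q = R/(ω₀L) = 2770/(1661·0.00397) = 420.1.
Step 4 — Bandwidth: Δω = ω₀/Q = 3.954 rad/s; BW = Δω/(2π) = 0.6293 Hz.

(a) f₀ = 264.4 Hz  (b) Q = 420.1  (c) BW = 0.6293 Hz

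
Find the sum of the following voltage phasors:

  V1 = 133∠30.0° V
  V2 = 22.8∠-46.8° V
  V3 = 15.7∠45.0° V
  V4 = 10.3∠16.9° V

Step 1 — Convert each phasor to rectangular form:
  V1 = 133·(cos(30.0°) + j·sin(30.0°)) = 115.2 + j66.5 V
  V2 = 22.8·(cos(-46.8°) + j·sin(-46.8°)) = 15.61 - j16.62 V
  V3 = 15.7·(cos(45.0°) + j·sin(45.0°)) = 11.1 + j11.1 V
  V4 = 10.3·(cos(16.9°) + j·sin(16.9°)) = 9.855 + j2.994 V
Step 2 — Sum components: V_total = 151.7 + j63.98 V.
Step 3 — Convert to polar: |V_total| = 164.7 V, ∠V_total = 22.9°.

V_total = 164.7∠22.9° V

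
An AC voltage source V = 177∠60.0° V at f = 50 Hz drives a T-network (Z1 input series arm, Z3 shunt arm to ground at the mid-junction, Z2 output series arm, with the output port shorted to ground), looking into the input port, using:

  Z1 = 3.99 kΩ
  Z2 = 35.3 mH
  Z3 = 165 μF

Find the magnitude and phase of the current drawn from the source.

Step 1 — Angular frequency: ω = 2π·f = 2π·50 = 314.2 rad/s.
Step 2 — Component impedances:
  Z1: Z = R = 3990 Ω
  Z2: Z = jωL = j·314.2·0.0353 = 0 + j11.09 Ω
  Z3: Z = 1/(jωC) = -j/(ω·C) = 0 - j19.29 Ω
Step 3 — With the output port shorted to ground, the output series arm Z2 runs from the junction to ground; the shunt arm Z3 also runs from the junction to ground. They appear in parallel: Z3 || Z2 = 0 + j26.08 Ω.
Step 4 — Series with input arm Z1: Z_in = Z1 + (Z3 || Z2) = 3990 + j26.08 Ω = 3990∠0.4° Ω.
Step 5 — Source phasor: V = 177∠60.0° V = 88.5 + j153.3 V.
Step 6 — Ohm's law: I = V / Z_total = (88.5 + j153.3) / (3990 + j26.08) = 0.02243 + j0.03827 A.
Step 7 — Convert to polar: |I| = 0.04436 A, ∠I = 59.6°.

I = 0.04436∠59.6° A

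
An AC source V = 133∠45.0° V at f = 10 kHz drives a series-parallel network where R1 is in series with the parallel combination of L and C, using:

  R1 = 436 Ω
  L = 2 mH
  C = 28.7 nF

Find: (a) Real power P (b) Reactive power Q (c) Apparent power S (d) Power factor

Step 1 — Angular frequency: ω = 2π·f = 2π·1e+04 = 6.283e+04 rad/s.
Step 2 — Component impedances:
  R1: Z = R = 436 Ω
  L: Z = jωL = j·6.283e+04·0.002 = 0 + j125.7 Ω
  C: Z = 1/(jωC) = -j/(ω·C) = 0 - j554.5 Ω
Step 3 — Parallel branch: L || C = 1/(1/L + 1/C) = 0 + j162.5 Ω.
Step 4 — Series with R1: Z_total = R1 + (L || C) = 436 + j162.5 Ω = 465.3∠20.4° Ω.
Step 5 — Source phasor: V = 133∠45.0° V = 94.05 + j94.05 V.
Step 6 — Current: I = V / Z = 0.26 + j0.1188 A = 0.2858∠24.6° A.
Step 7 — Complex power: S = V·I* = 35.62 + j13.28 VA.
Step 8 — Real power: P = Re(S) = 35.62 W.
Step 9 — Reactive power: Q = Im(S) = 13.28 VAR.
Step 10 — Apparent power: |S| = 38.02 VA.
Step 11 — Power factor: PF = P/|S| = 0.937 (lagging).

(a) P = 35.62 W  (b) Q = 13.28 VAR  (c) S = 38.02 VA  (d) PF = 0.937 (lagging)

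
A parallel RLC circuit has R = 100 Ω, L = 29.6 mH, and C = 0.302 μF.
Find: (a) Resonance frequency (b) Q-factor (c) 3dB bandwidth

Step 1 — Resonance: ω₀ = 1/√(LC) = 1/√(0.0296·3.02e-07) = 1.058e+04 rad/s.
Step 2 — f₀ = ω₀/(2π) = 1683 Hz.
Step 3 — Parallel Q: Q = R/(ω₀L) = 100/(1.058e+04·0.0296) = 0.3194.
Step 4 — Bandwidth: Δω = ω₀/Q = 3.311e+04 rad/s; BW = Δω/(2π) = 5270 Hz.

(a) f₀ = 1683 Hz  (b) Q = 0.3194  (c) BW = 5270 Hz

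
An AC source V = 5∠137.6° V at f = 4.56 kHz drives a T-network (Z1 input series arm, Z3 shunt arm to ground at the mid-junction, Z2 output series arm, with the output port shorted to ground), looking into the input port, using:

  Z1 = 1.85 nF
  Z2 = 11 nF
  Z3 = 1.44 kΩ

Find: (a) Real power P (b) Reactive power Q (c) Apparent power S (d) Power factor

Step 1 — Angular frequency: ω = 2π·f = 2π·4560 = 2.865e+04 rad/s.
Step 2 — Component impedances:
  Z1: Z = 1/(jωC) = -j/(ω·C) = 0 - j1.887e+04 Ω
  Z2: Z = 1/(jωC) = -j/(ω·C) = 0 - j3173 Ω
  Z3: Z = R = 1440 Ω
Step 3 — With the output port shorted to ground, the output series arm Z2 runs from the junction to ground; the shunt arm Z3 also runs from the junction to ground. They appear in parallel: Z3 || Z2 = 1194 - j541.9 Ω.
Step 4 — Series with input arm Z1: Z_in = Z1 + (Z3 || Z2) = 1194 - j1.941e+04 Ω = 1.944e+04∠-86.5° Ω.
Step 5 — Source phasor: V = 5∠137.6° V = -3.692 + j3.372 V.
Step 6 — Current: I = V / Z = -0.0001847 - j0.0001789 A = 0.0002571∠-135.9° A.
Step 7 — Complex power: S = V·I* = 7.895e-05 - j0.001283 VA.
Step 8 — Real power: P = Re(S) = 7.895e-05 W.
Step 9 — Reactive power: Q = Im(S) = -0.001283 VAR.
Step 10 — Apparent power: |S| = 0.001286 VA.
Step 11 — Power factor: PF = P/|S| = 0.06141 (leading).

(a) P = 7.895e-05 W  (b) Q = -0.001283 VAR  (c) S = 0.001286 VA  (d) PF = 0.06141 (leading)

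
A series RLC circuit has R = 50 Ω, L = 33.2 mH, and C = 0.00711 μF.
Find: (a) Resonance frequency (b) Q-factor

Step 1 — Resonance condition Im(Z)=0 gives ω₀ = 1/√(LC).
Step 2 — ω₀ = 1/√(0.0332·7.11e-09) = 6.509e+04 rad/s.
Step 3 — f₀ = ω₀/(2π) = 1.036e+04 Hz.
Step 4 — Series Q: Q = ω₀L/R = 6.509e+04·0.0332/50 = 43.22.

(a) f₀ = 1.036e+04 Hz  (b) Q = 43.22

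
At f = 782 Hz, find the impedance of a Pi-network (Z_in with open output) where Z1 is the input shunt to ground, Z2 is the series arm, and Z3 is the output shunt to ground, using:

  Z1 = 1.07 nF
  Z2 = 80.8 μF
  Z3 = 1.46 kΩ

Step 1 — Angular frequency: ω = 2π·f = 2π·782 = 4913 rad/s.
Step 2 — Component impedances:
  Z1: Z = 1/(jωC) = -j/(ω·C) = 0 - j1.902e+05 Ω
  Z2: Z = 1/(jωC) = -j/(ω·C) = 0 - j2.519 Ω
  Z3: Z = R = 1460 Ω
Step 3 — With open output, the series arm Z2 and the output shunt Z3 appear in series to ground: Z2 + Z3 = 1460 - j2.519 Ω.
Step 4 — Parallel with input shunt Z1: Z_in = Z1 || (Z2 + Z3) = 1460 - j13.72 Ω = 1460∠-0.5° Ω.

Z = 1460 - j13.72 Ω = 1460∠-0.5° Ω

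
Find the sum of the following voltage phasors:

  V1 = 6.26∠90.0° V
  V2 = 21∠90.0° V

Step 1 — Convert each phasor to rectangular form:
  V1 = 6.26·(cos(90.0°) + j·sin(90.0°)) = 0 + j6.26 V
  V2 = 21·(cos(90.0°) + j·sin(90.0°)) = 0 + j21 V
Step 2 — Sum components: V_total = 0 + j27.26 V.
Step 3 — Convert to polar: |V_total| = 27.26 V, ∠V_total = 90.0°.

V_total = 27.26∠90.0° V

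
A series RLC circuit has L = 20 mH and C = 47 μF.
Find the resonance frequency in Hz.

Step 1 — Resonance condition Im(Z)=0 gives ω₀ = 1/√(LC).
Step 2 — ω₀ = 1/√(0.02·4.7e-05) = 1031 rad/s.
Step 3 — f₀ = ω₀/(2π) = 164.2 Hz.

f₀ = 164.2 Hz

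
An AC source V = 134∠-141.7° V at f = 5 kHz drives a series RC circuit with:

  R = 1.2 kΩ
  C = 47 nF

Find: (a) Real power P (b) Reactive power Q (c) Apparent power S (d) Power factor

Step 1 — Angular frequency: ω = 2π·f = 2π·5000 = 3.142e+04 rad/s.
Step 2 — Component impedances:
  R: Z = R = 1200 Ω
  C: Z = 1/(jωC) = -j/(ω·C) = 0 - j677.3 Ω
Step 3 — Series combination: Z_total = R + C = 1200 - j677.3 Ω = 1378∠-29.4° Ω.
Step 4 — Source phasor: V = 134∠-141.7° V = -105.2 - j83.05 V.
Step 5 — Current: I = V / Z = -0.03684 - j0.09 A = 0.09725∠-112.3° A.
Step 6 — Complex power: S = V·I* = 11.35 - j6.405 VA.
Step 7 — Real power: P = Re(S) = 11.35 W.
Step 8 — Reactive power: Q = Im(S) = -6.405 VAR.
Step 9 — Apparent power: |S| = 13.03 VA.
Step 10 — Power factor: PF = P/|S| = 0.8709 (leading).

(a) P = 11.35 W  (b) Q = -6.405 VAR  (c) S = 13.03 VA  (d) PF = 0.8709 (leading)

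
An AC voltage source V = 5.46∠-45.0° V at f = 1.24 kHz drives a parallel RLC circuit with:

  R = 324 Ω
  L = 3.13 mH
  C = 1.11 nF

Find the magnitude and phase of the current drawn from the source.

Step 1 — Angular frequency: ω = 2π·f = 2π·1240 = 7791 rad/s.
Step 2 — Component impedances:
  R: Z = R = 324 Ω
  L: Z = jωL = j·7791·0.00313 = 0 + j24.39 Ω
  C: Z = 1/(jωC) = -j/(ω·C) = 0 - j1.156e+05 Ω
Step 3 — Parallel combination: 1/Z_total = 1/R + 1/L + 1/C; Z_total = 1.826 + j24.25 Ω = 24.32∠85.7° Ω.
Step 4 — Source phasor: V = 5.46∠-45.0° V = 3.861 - j3.861 V.
Step 5 — Ohm's law: I = V / Z_total = (3.861 - j3.861) / (1.826 + j24.25) = -0.1464 - j0.1702 A.
Step 6 — Convert to polar: |I| = 0.2245 A, ∠I = -130.7°.

I = 0.2245∠-130.7° A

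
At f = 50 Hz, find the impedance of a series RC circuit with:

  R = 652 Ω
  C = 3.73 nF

Step 1 — Angular frequency: ω = 2π·f = 2π·50 = 314.2 rad/s.
Step 2 — Component impedances:
  R: Z = R = 652 Ω
  C: Z = 1/(jωC) = -j/(ω·C) = 0 - j8.534e+05 Ω
Step 3 — Series combination: Z_total = R + C = 652 - j8.534e+05 Ω = 8.534e+05∠-90.0° Ω.

Z = 652 - j8.534e+05 Ω = 8.534e+05∠-90.0° Ω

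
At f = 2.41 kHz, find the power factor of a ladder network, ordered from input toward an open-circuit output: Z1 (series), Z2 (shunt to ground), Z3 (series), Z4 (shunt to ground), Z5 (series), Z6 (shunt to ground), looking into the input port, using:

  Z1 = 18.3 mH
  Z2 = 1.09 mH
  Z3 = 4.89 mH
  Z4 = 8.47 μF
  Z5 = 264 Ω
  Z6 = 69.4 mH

Step 1 — Angular frequency: ω = 2π·f = 2π·2410 = 1.514e+04 rad/s.
Step 2 — Component impedances:
  Z1: Z = jωL = j·1.514e+04·0.0183 = 0 + j277.1 Ω
  Z2: Z = jωL = j·1.514e+04·0.00109 = 0 + j16.51 Ω
  Z3: Z = jωL = j·1.514e+04·0.00489 = 0 + j74.05 Ω
  Z4: Z = 1/(jωC) = -j/(ω·C) = 0 - j7.797 Ω
  Z5: Z = R = 264 Ω
  Z6: Z = jωL = j·1.514e+04·0.0694 = 0 + j1051 Ω
Step 3 — Ladder network (open output): work backward from the far end, alternating series and parallel combinations. Z_in = 0.0005522 + j290.3 Ω = 290.3∠90.0° Ω.
Step 4 — Power factor: PF = cos(φ) = Re(Z)/|Z| = 0.0005522/290.3 = 1.902e-06.
Step 5 — Type: Im(Z) = 290.3 ⇒ lagging (phase φ = 90.0°).

PF = 1.902e-06 (lagging, φ = 90.0°)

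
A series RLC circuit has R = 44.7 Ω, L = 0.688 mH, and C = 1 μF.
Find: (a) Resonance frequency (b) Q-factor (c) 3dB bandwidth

Step 1 — Resonance condition Im(Z)=0 gives ω₀ = 1/√(LC).
Step 2 — ω₀ = 1/√(0.000688·1e-06) = 3.812e+04 rad/s.
Step 3 — f₀ = ω₀/(2π) = 6068 Hz.
Step 4 — Series Q: Q = ω₀L/R = 3.812e+04·0.000688/44.7 = 0.5868.
Step 5 — 3dB bandwidth: Δω = ω₀/Q = 6.497e+04 rad/s; BW = Δω/(2π) = 1.034e+04 Hz.

(a) f₀ = 6068 Hz  (b) Q = 0.5868  (c) BW = 1.034e+04 Hz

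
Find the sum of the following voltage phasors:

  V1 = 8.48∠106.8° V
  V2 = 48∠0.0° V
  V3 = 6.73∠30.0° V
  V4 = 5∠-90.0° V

Step 1 — Convert each phasor to rectangular form:
  V1 = 8.48·(cos(106.8°) + j·sin(106.8°)) = -2.451 + j8.118 V
  V2 = 48·(cos(0.0°) + j·sin(0.0°)) = 48 V
  V3 = 6.73·(cos(30.0°) + j·sin(30.0°)) = 5.828 + j3.365 V
  V4 = 5·(cos(-90.0°) + j·sin(-90.0°)) = 0 - j5 V
Step 2 — Sum components: V_total = 51.38 + j6.483 V.
Step 3 — Convert to polar: |V_total| = 51.78 V, ∠V_total = 7.2°.

V_total = 51.78∠7.2° V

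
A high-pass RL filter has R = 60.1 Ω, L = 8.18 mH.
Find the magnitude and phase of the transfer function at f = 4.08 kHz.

Step 1 — Angular frequency: ω = 2π·4080 = 2.564e+04 rad/s.
Step 2 — Transfer function: H(jω) = jωL/(R + jωL).
Step 3 — Numerator jωL = j·209.7; denominator R + jωL = 60.1 + j209.7.
Step 4 — H = 0.9241 + j0.2648.
Step 5 — Magnitude: |H| = 0.9613 (-0.3 dB); phase: φ = 16.0°.

|H| = 0.9613 (-0.3 dB), φ = 16.0°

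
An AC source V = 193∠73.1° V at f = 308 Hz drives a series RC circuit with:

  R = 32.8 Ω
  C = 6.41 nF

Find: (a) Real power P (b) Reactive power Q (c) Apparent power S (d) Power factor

Step 1 — Angular frequency: ω = 2π·f = 2π·308 = 1935 rad/s.
Step 2 — Component impedances:
  R: Z = R = 32.8 Ω
  C: Z = 1/(jωC) = -j/(ω·C) = 0 - j8.061e+04 Ω
Step 3 — Series combination: Z_total = R + C = 32.8 - j8.061e+04 Ω = 8.061e+04∠-90.0° Ω.
Step 4 — Source phasor: V = 193∠73.1° V = 56.11 + j184.7 V.
Step 5 — Current: I = V / Z = -0.00229 + j0.0006969 A = 0.002394∠163.1° A.
Step 6 — Complex power: S = V·I* = 0.000188 - j0.4621 VA.
Step 7 — Real power: P = Re(S) = 0.000188 W.
Step 8 — Reactive power: Q = Im(S) = -0.4621 VAR.
Step 9 — Apparent power: |S| = 0.4621 VA.
Step 10 — Power factor: PF = P/|S| = 0.0004069 (leading).

(a) P = 0.000188 W  (b) Q = -0.4621 VAR  (c) S = 0.4621 VA  (d) PF = 0.0004069 (leading)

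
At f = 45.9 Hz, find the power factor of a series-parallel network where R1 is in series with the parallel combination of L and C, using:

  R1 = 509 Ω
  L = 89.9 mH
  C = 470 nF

Step 1 — Angular frequency: ω = 2π·f = 2π·45.9 = 288.4 rad/s.
Step 2 — Component impedances:
  R1: Z = R = 509 Ω
  L: Z = jωL = j·288.4·0.0899 = 0 + j25.93 Ω
  C: Z = 1/(jωC) = -j/(ω·C) = 0 - j7378 Ω
Step 3 — Parallel branch: L || C = 1/(1/L + 1/C) = 0 + j26.02 Ω.
Step 4 — Series with R1: Z_total = R1 + (L || C) = 509 + j26.02 Ω = 509.7∠2.9° Ω.
Step 5 — Power factor: PF = cos(φ) = Re(Z)/|Z| = 509/509.66 = 0.9987.
Step 6 — Type: Im(Z) = 26.02 ⇒ lagging (phase φ = 2.9°).

PF = 0.9987 (lagging, φ = 2.9°)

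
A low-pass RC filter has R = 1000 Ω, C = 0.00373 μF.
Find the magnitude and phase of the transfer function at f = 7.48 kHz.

Step 1 — Angular frequency: ω = 2π·7480 = 4.7e+04 rad/s.
Step 2 — Transfer function: H(jω) = 1/(1 + jωRC).
Step 3 — Denominator: 1 + jωRC = 1 + j·4.7e+04·1000·3.73e-09 = 1 + j0.1753.
Step 4 — H = 0.9702 - j0.1701.
Step 5 — Magnitude: |H| = 0.985 (-0.1 dB); phase: φ = -9.9°.

|H| = 0.985 (-0.1 dB), φ = -9.9°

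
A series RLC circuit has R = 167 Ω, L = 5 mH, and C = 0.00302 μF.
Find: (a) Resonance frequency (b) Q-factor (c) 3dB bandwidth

Step 1 — Resonance condition Im(Z)=0 gives ω₀ = 1/√(LC).
Step 2 — ω₀ = 1/√(0.005·3.02e-09) = 2.573e+05 rad/s.
Step 3 — f₀ = ω₀/(2π) = 4.096e+04 Hz.
Step 4 — Series Q: Q = ω₀L/R = 2.573e+05·0.005/167 = 7.705.
Step 5 — 3dB bandwidth: Δω = ω₀/Q = 3.34e+04 rad/s; BW = Δω/(2π) = 5316 Hz.

(a) f₀ = 4.096e+04 Hz  (b) Q = 7.705  (c) BW = 5316 Hz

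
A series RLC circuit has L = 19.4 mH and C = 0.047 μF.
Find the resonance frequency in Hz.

Step 1 — Resonance condition Im(Z)=0 gives ω₀ = 1/√(LC).
Step 2 — ω₀ = 1/√(0.0194·4.7e-08) = 3.312e+04 rad/s.
Step 3 — f₀ = ω₀/(2π) = 5271 Hz.

f₀ = 5271 Hz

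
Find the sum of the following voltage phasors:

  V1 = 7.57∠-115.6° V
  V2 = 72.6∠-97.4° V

Step 1 — Convert each phasor to rectangular form:
  V1 = 7.57·(cos(-115.6°) + j·sin(-115.6°)) = -3.271 - j6.827 V
  V2 = 72.6·(cos(-97.4°) + j·sin(-97.4°)) = -9.351 - j72 V
Step 2 — Sum components: V_total = -12.62 - j78.82 V.
Step 3 — Convert to polar: |V_total| = 79.83 V, ∠V_total = -99.1°.

V_total = 79.83∠-99.1° V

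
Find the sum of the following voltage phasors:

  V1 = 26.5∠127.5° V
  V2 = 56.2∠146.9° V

Step 1 — Convert each phasor to rectangular form:
  V1 = 26.5·(cos(127.5°) + j·sin(127.5°)) = -16.13 + j21.02 V
  V2 = 56.2·(cos(146.9°) + j·sin(146.9°)) = -47.08 + j30.69 V
Step 2 — Sum components: V_total = -63.21 + j51.71 V.
Step 3 — Convert to polar: |V_total| = 81.67 V, ∠V_total = 140.7°.

V_total = 81.67∠140.7° V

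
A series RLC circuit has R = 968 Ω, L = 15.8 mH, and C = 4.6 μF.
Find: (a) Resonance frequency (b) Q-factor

Step 1 — Resonance condition Im(Z)=0 gives ω₀ = 1/√(LC).
Step 2 — ω₀ = 1/√(0.0158·4.6e-06) = 3709 rad/s.
Step 3 — f₀ = ω₀/(2π) = 590.4 Hz.
Step 4 — Series Q: Q = ω₀L/R = 3709·0.0158/968 = 0.06054.

(a) f₀ = 590.4 Hz  (b) Q = 0.06054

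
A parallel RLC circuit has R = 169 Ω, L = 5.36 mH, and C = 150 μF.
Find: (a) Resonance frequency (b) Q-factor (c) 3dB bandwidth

Step 1 — Resonance: ω₀ = 1/√(LC) = 1/√(0.00536·0.00015) = 1115 rad/s.
Step 2 — f₀ = ω₀/(2π) = 177.5 Hz.
Step 3 — Parallel Q: Q = R/(ω₀L) = 169/(1115·0.00536) = 28.27.
Step 4 — Bandwidth: Δω = ω₀/Q = 39.45 rad/s; BW = Δω/(2π) = 6.278 Hz.

(a) f₀ = 177.5 Hz  (b) Q = 28.27  (c) BW = 6.278 Hz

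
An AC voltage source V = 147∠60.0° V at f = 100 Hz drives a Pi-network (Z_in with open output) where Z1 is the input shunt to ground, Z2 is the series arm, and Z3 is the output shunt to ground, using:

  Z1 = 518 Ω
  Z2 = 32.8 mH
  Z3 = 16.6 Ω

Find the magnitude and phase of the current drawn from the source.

Step 1 — Angular frequency: ω = 2π·f = 2π·100 = 628.3 rad/s.
Step 2 — Component impedances:
  Z1: Z = R = 518 Ω
  Z2: Z = jωL = j·628.3·0.0328 = 0 + j20.61 Ω
  Z3: Z = R = 16.6 Ω
Step 3 — With open output, the series arm Z2 and the output shunt Z3 appear in series to ground: Z2 + Z3 = 16.6 + j20.61 Ω.
Step 4 — Parallel with input shunt Z1: Z_in = Z1 || (Z2 + Z3) = 16.83 + j19.32 Ω = 25.62∠48.9° Ω.
Step 5 — Source phasor: V = 147∠60.0° V = 73.5 + j127.3 V.
Step 6 — Ohm's law: I = V / Z_total = (73.5 + j127.3) / (16.83 + j19.32) = 5.631 + j1.1 A.
Step 7 — Convert to polar: |I| = 5.737 A, ∠I = 11.1°.

I = 5.737∠11.1° A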